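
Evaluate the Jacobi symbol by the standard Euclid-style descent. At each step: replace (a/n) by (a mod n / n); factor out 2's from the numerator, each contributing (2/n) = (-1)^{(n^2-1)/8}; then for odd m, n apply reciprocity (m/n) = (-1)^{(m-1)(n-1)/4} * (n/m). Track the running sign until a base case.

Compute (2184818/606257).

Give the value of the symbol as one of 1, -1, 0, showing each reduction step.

(2184818/606257) = (366047/606257)   [reduce mod 606257]
reciprocity: (366047/606257) = +1·(606257/366047) since 366047 mod 4 = 3, 606257 mod 4 = 1; sign now +1
(606257/366047) = (240210/366047)   [reduce mod 366047]
240210 = 2^1·120105; (2/366047) = +1 since 366047 mod 8 = 7, so (240210/366047) = (+1)^1·(120105/366047); sign now +1
reciprocity: (120105/366047) = +1·(366047/120105) since 120105 mod 4 = 1, 366047 mod 4 = 3; sign now +1
(366047/120105) = (5732/120105)   [reduce mod 120105]
5732 = 2^2·1433; (2/120105) = +1 since 120105 mod 8 = 1, so (5732/120105) = (+1)^2·(1433/120105); sign now +1
reciprocity: (1433/120105) = +1·(120105/1433) since 1433 mod 4 = 1, 120105 mod 4 = 1; sign now +1
(120105/1433) = (1166/1433)   [reduce mod 1433]
1166 = 2^1·583; (2/1433) = +1 since 1433 mod 8 = 1, so (1166/1433) = (+1)^1·(583/1433); sign now +1
reciprocity: (583/1433) = +1·(1433/583) since 583 mod 4 = 3, 1433 mod 4 = 1; sign now +1
(1433/583) = (267/583)   [reduce mod 583]
reciprocity: (267/583) = -1·(583/267) since 267 mod 4 = 3, 583 mod 4 = 3; sign now -1
(583/267) = (49/267)   [reduce mod 267]
reciprocity: (49/267) = +1·(267/49) since 49 mod 4 = 1, 267 mod 4 = 3; sign now -1
(267/49) = (22/49)   [reduce mod 49]
22 = 2^1·11; (2/49) = +1 since 49 mod 8 = 1, so (22/49) = (+1)^1·(11/49); sign now -1
reciprocity: (11/49) = +1·(49/11) since 11 mod 4 = 3, 49 mod 4 = 1; sign now -1
(49/11) = (5/11)   [reduce mod 11]
reciprocity: (5/11) = +1·(11/5) since 5 mod 4 = 1, 11 mod 4 = 3; sign now -1
(11/5) = (1/5)   [reduce mod 5]
(1/5) = 1; final value = sign = -1

-1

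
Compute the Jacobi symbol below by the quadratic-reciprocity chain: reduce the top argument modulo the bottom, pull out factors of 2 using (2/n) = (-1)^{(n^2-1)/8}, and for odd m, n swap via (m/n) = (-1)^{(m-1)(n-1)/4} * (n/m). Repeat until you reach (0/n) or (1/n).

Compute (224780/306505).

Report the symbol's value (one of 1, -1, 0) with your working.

0

factor out 2^2: 224780 = 2^2·56195; with 306505 mod 8 = 1, (2/306505) = +1; sign now +1; continue with (56195/306505)
flip (56195/306505) -> (306505/56195): both odd, 56195 mod 4 = 3, 306505 mod 4 = 1, so the flip contributes +1; sign now +1
(306505/56195): 306505 mod 56195 = 25530, so (306505/56195) = (25530/56195)
factor out 2^1: 25530 = 2^1·12765; with 56195 mod 8 = 3, (2/56195) = -1; sign now -1; continue with (12765/56195)
flip (12765/56195) -> (56195/12765): both odd, 12765 mod 4 = 1, 56195 mod 4 = 3, so the flip contributes +1; sign now -1
(56195/12765): 56195 mod 12765 = 5135, so (56195/12765) = (5135/12765)
flip (5135/12765) -> (12765/5135): both odd, 5135 mod 4 = 3, 12765 mod 4 = 1, so the flip contributes +1; sign now -1
(12765/5135): 12765 mod 5135 = 2495, so (12765/5135) = (2495/5135)
flip (2495/5135) -> (5135/2495): both odd, 2495 mod 4 = 3, 5135 mod 4 = 3, so the flip contributes -1; sign now +1
(5135/2495): 5135 mod 2495 = 145, so (5135/2495) = (145/2495)
flip (145/2495) -> (2495/145): both odd, 145 mod 4 = 1, 2495 mod 4 = 3, so the flip contributes +1; sign now +1
(2495/145): 2495 mod 145 = 30, so (2495/145) = (30/145)
factor out 2^1: 30 = 2^1·15; with 145 mod 8 = 1, (2/145) = +1; sign now +1; continue with (15/145)
flip (15/145) -> (145/15): both odd, 15 mod 4 = 3, 145 mod 4 = 1, so the flip contributes +1; sign now +1
(145/15): 145 mod 15 = 10, so (145/15) = (10/15)
factor out 2^1: 10 = 2^1·5; with 15 mod 8 = 7, (2/15) = +1; sign now +1; continue with (5/15)
flip (5/15) -> (15/5): both odd, 5 mod 4 = 1, 15 mod 4 = 3, so the flip contributes +1; sign now +1
(15/5): 15 mod 5 = 0, so (15/5) = (0/5)
reached (0/5); gcd(a, n) > 1, so (0/5) = 0 and the symbol is 0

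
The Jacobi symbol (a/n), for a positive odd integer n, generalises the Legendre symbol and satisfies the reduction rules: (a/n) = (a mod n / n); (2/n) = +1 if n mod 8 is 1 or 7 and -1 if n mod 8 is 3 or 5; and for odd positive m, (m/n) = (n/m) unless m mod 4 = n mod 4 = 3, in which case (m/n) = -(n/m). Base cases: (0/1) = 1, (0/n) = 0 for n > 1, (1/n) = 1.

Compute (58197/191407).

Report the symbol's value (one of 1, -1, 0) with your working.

flip (58197/191407) -> (191407/58197): both odd, 58197 mod 4 = 1, 191407 mod 4 = 3, so the flip contributes +1; sign now +1
(191407/58197): 191407 mod 58197 = 16816, so (191407/58197) = (16816/58197)
factor out 2^4: 16816 = 2^4·1051; with 58197 mod 8 = 5, (2/58197) = -1; sign now +1; continue with (1051/58197)
flip (1051/58197) -> (58197/1051): both odd, 1051 mod 4 = 3, 58197 mod 4 = 1, so the flip contributes +1; sign now +1
(58197/1051): 58197 mod 1051 = 392, so (58197/1051) = (392/1051)
factor out 2^3: 392 = 2^3·49; with 1051 mod 8 = 3, (2/1051) = -1; sign now -1; continue with (49/1051)
flip (49/1051) -> (1051/49): both odd, 49 mod 4 = 1, 1051 mod 4 = 3, so the flip contributes +1; sign now -1
(1051/49): 1051 mod 49 = 22, so (1051/49) = (22/49)
factor out 2^1: 22 = 2^1·11; with 49 mod 8 = 1, (2/49) = +1; sign now -1; continue with (11/49)
flip (11/49) -> (49/11): both odd, 11 mod 4 = 3, 49 mod 4 = 1, so the flip contributes +1; sign now -1
(49/11): 49 mod 11 = 5, so (49/11) = (5/11)
flip (5/11) -> (11/5): both odd, 5 mod 4 = 1, 11 mod 4 = 3, so the flip contributes +1; sign now -1
(11/5): 11 mod 5 = 1, so (11/5) = (1/5)
reached (1/5) = 1, so the symbol is -1

-1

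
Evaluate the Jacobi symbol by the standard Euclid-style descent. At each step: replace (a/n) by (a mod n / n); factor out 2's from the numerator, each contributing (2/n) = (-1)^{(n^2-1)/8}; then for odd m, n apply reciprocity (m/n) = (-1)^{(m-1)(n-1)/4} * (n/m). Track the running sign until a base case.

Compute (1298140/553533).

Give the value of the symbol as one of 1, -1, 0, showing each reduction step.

(1298140/553533): 1298140 mod 553533 = 191074, so (1298140/553533) = (191074/553533)
factor out 2^1: 191074 = 2^1·95537; with 553533 mod 8 = 5, (2/553533) = -1; sign now -1; continue with (95537/553533)
flip (95537/553533) -> (553533/95537): both odd, 95537 mod 4 = 1, 553533 mod 4 = 1, so the flip contributes +1; sign now -1
(553533/95537): 553533 mod 95537 = 75848, so (553533/95537) = (75848/95537)
factor out 2^3: 75848 = 2^3·9481; with 95537 mod 8 = 1, (2/95537) = +1; sign now -1; continue with (9481/95537)
flip (9481/95537) -> (95537/9481): both odd, 9481 mod 4 = 1, 95537 mod 4 = 1, so the flip contributes +1; sign now -1
(95537/9481): 95537 mod 9481 = 727, so (95537/9481) = (727/9481)
flip (727/9481) -> (9481/727): both odd, 727 mod 4 = 3, 9481 mod 4 = 1, so the flip contributes +1; sign now -1
(9481/727): 9481 mod 727 = 30, so (9481/727) = (30/727)
factor out 2^1: 30 = 2^1·15; with 727 mod 8 = 7, (2/727) = +1; sign now -1; continue with (15/727)
flip (15/727) -> (727/15): both odd, 15 mod 4 = 3, 727 mod 4 = 3, so the flip contributes -1; sign now +1
(727/15): 727 mod 15 = 7, so (727/15) = (7/15)
flip (7/15) -> (15/7): both odd, 7 mod 4 = 3, 15 mod 4 = 3, so the flip contributes -1; sign now -1
(15/7): 15 mod 7 = 1, so (15/7) = (1/7)
reached (1/7) = 1, so the symbol is -1

-1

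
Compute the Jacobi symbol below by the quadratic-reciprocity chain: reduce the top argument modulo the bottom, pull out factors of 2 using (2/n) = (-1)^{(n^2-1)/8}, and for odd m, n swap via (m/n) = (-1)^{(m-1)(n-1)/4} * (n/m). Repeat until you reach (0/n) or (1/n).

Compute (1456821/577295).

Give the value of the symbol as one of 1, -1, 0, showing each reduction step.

(1456821/577295): 1456821 mod 577295 = 302231, so (1456821/577295) = (302231/577295)
flip (302231/577295) -> (577295/302231): both odd, 302231 mod 4 = 3, 577295 mod 4 = 3, so the flip contributes -1; sign now -1
(577295/302231): 577295 mod 302231 = 275064, so (577295/302231) = (275064/302231)
factor out 2^3: 275064 = 2^3·34383; with 302231 mod 8 = 7, (2/302231) = +1; sign now -1; continue with (34383/302231)
flip (34383/302231) -> (302231/34383): both odd, 34383 mod 4 = 3, 302231 mod 4 = 3, so the flip contributes -1; sign now +1
(302231/34383): 302231 mod 34383 = 27167, so (302231/34383) = (27167/34383)
flip (27167/34383) -> (34383/27167): both odd, 27167 mod 4 = 3, 34383 mod 4 = 3, so the flip contributes -1; sign now -1
(34383/27167): 34383 mod 27167 = 7216, so (34383/27167) = (7216/27167)
factor out 2^4: 7216 = 2^4·451; with 27167 mod 8 = 7, (2/27167) = +1; sign now -1; continue with (451/27167)
flip (451/27167) -> (27167/451): both odd, 451 mod 4 = 3, 27167 mod 4 = 3, so the flip contributes -1; sign now +1
(27167/451): 27167 mod 451 = 107, so (27167/451) = (107/451)
flip (107/451) -> (451/107): both odd, 107 mod 4 = 3, 451 mod 4 = 3, so the flip contributes -1; sign now -1
(451/107): 451 mod 107 = 23, so (451/107) = (23/107)
flip (23/107) -> (107/23): both odd, 23 mod 4 = 3, 107 mod 4 = 3, so the flip contributes -1; sign now +1
(107/23): 107 mod 23 = 15, so (107/23) = (15/23)
flip (15/23) -> (23/15): both odd, 15 mod 4 = 3, 23 mod 4 = 3, so the flip contributes -1; sign now -1
(23/15): 23 mod 15 = 8, so (23/15) = (8/15)
factor out 2^3: 8 = 2^3·1; with 15 mod 8 = 7, (2/15) = +1; sign now -1; continue with (1/15)
reached (1/15) = 1, so the symbol is -1

-1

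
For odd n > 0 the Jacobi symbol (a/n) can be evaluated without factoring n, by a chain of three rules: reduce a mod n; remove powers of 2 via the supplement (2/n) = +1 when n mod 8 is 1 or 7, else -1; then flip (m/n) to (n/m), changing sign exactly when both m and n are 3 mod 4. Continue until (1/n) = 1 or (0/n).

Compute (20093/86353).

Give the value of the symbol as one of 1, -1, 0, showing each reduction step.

-1

reciprocity: (20093/86353) = +1·(86353/20093) since 20093 mod 4 = 1, 86353 mod 4 = 1; sign now +1
(86353/20093) = (5981/20093)   [reduce mod 20093]
reciprocity: (5981/20093) = +1·(20093/5981) since 5981 mod 4 = 1, 20093 mod 4 = 1; sign now +1
(20093/5981) = (2150/5981)   [reduce mod 5981]
2150 = 2^1·1075; (2/5981) = -1 since 5981 mod 8 = 5, so (2150/5981) = (-1)^1·(1075/5981); sign now -1
reciprocity: (1075/5981) = +1·(5981/1075) since 1075 mod 4 = 3, 5981 mod 4 = 1; sign now -1
(5981/1075) = (606/1075)   [reduce mod 1075]
606 = 2^1·303; (2/1075) = -1 since 1075 mod 8 = 3, so (606/1075) = (-1)^1·(303/1075); sign now +1
reciprocity: (303/1075) = -1·(1075/303) since 303 mod 4 = 3, 1075 mod 4 = 3; sign now -1
(1075/303) = (166/303)   [reduce mod 303]
166 = 2^1·83; (2/303) = +1 since 303 mod 8 = 7, so (166/303) = (+1)^1·(83/303); sign now -1
reciprocity: (83/303) = -1·(303/83) since 83 mod 4 = 3, 303 mod 4 = 3; sign now +1
(303/83) = (54/83)   [reduce mod 83]
54 = 2^1·27; (2/83) = -1 since 83 mod 8 = 3, so (54/83) = (-1)^1·(27/83); sign now -1
reciprocity: (27/83) = -1·(83/27) since 27 mod 4 = 3, 83 mod 4 = 3; sign now +1
(83/27) = (2/27)   [reduce mod 27]
2 = 2^1·1; (2/27) = -1 since 27 mod 8 = 3, so (2/27) = (-1)^1·(1/27); sign now -1
(1/27) = 1; final value = sign = -1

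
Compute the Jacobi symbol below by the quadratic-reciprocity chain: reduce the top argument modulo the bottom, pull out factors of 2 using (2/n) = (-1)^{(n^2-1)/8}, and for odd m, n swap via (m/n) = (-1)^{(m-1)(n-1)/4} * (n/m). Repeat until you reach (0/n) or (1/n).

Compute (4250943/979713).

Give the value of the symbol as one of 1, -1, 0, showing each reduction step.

(4250943/979713): 4250943 mod 979713 = 332091, so (4250943/979713) = (332091/979713)
flip (332091/979713) -> (979713/332091): both odd, 332091 mod 4 = 3, 979713 mod 4 = 1, so the flip contributes +1; sign now +1
(979713/332091): 979713 mod 332091 = 315531, so (979713/332091) = (315531/332091)
flip (315531/332091) -> (332091/315531): both odd, 315531 mod 4 = 3, 332091 mod 4 = 3, so the flip contributes -1; sign now -1
(332091/315531): 332091 mod 315531 = 16560, so (332091/315531) = (16560/315531)
factor out 2^4: 16560 = 2^4·1035; with 315531 mod 8 = 3, (2/315531) = -1; sign now -1; continue with (1035/315531)
flip (1035/315531) -> (315531/1035): both odd, 1035 mod 4 = 3, 315531 mod 4 = 3, so the flip contributes -1; sign now +1
(315531/1035): 315531 mod 1035 = 891, so (315531/1035) = (891/1035)
flip (891/1035) -> (1035/891): both odd, 891 mod 4 = 3, 1035 mod 4 = 3, so the flip contributes -1; sign now -1
(1035/891): 1035 mod 891 = 144, so (1035/891) = (144/891)
factor out 2^4: 144 = 2^4·9; with 891 mod 8 = 3, (2/891) = -1; sign now -1; continue with (9/891)
flip (9/891) -> (891/9): both odd, 9 mod 4 = 1, 891 mod 4 = 3, so the flip contributes +1; sign now -1
(891/9): 891 mod 9 = 0, so (891/9) = (0/9)
reached (0/9); gcd(a, n) > 1, so (0/9) = 0 and the symbol is 0

0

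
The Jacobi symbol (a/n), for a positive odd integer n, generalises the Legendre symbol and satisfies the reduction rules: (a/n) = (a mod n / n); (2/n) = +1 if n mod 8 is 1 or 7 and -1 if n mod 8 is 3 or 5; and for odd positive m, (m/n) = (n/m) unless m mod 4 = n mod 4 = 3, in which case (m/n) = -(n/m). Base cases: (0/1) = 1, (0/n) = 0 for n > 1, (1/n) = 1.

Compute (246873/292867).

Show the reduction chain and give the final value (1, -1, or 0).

reciprocity: (246873/292867) = +1·(292867/246873) since 246873 mod 4 = 1, 292867 mod 4 = 3; sign now +1
(292867/246873) = (45994/246873)   [reduce mod 246873]
45994 = 2^1·22997; (2/246873) = +1 since 246873 mod 8 = 1, so (45994/246873) = (+1)^1·(22997/246873); sign now +1
reciprocity: (22997/246873) = +1·(246873/22997) since 22997 mod 4 = 1, 246873 mod 4 = 1; sign now +1
(246873/22997) = (16903/22997)   [reduce mod 22997]
reciprocity: (16903/22997) = +1·(22997/16903) since 16903 mod 4 = 3, 22997 mod 4 = 1; sign now +1
(22997/16903) = (6094/16903)   [reduce mod 16903]
6094 = 2^1·3047; (2/16903) = +1 since 16903 mod 8 = 7, so (6094/16903) = (+1)^1·(3047/16903); sign now +1
reciprocity: (3047/16903) = -1·(16903/3047) since 3047 mod 4 = 3, 16903 mod 4 = 3; sign now -1
(16903/3047) = (1668/3047)   [reduce mod 3047]
1668 = 2^2·417; (2/3047) = +1 since 3047 mod 8 = 7, so (1668/3047) = (+1)^2·(417/3047); sign now -1
reciprocity: (417/3047) = +1·(3047/417) since 417 mod 4 = 1, 3047 mod 4 = 3; sign now -1
(3047/417) = (128/417)   [reduce mod 417]
128 = 2^7·1; (2/417) = +1 since 417 mod 8 = 1, so (128/417) = (+1)^7·(1/417); sign now -1
(1/417) = 1; final value = sign = -1

-1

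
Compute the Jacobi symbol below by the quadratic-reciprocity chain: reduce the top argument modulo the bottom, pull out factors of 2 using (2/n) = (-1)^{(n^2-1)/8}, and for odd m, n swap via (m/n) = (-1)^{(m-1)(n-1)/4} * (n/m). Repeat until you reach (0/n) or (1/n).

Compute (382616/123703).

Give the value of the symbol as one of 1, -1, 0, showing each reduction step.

(382616/123703) = (11507/123703)   [reduce mod 123703]
reciprocity: (11507/123703) = -1·(123703/11507) since 11507 mod 4 = 3, 123703 mod 4 = 3; sign now -1
(123703/11507) = (8633/11507)   [reduce mod 11507]
reciprocity: (8633/11507) = +1·(11507/8633) since 8633 mod 4 = 1, 11507 mod 4 = 3; sign now -1
(11507/8633) = (2874/8633)   [reduce mod 8633]
2874 = 2^1·1437; (2/8633) = +1 since 8633 mod 8 = 1, so (2874/8633) = (+1)^1·(1437/8633); sign now -1
reciprocity: (1437/8633) = +1·(8633/1437) since 1437 mod 4 = 1, 8633 mod 4 = 1; sign now -1
(8633/1437) = (11/1437)   [reduce mod 1437]
reciprocity: (11/1437) = +1·(1437/11) since 11 mod 4 = 3, 1437 mod 4 = 1; sign now -1
(1437/11) = (7/11)   [reduce mod 11]
reciprocity: (7/11) = -1·(11/7) since 7 mod 4 = 3, 11 mod 4 = 3; sign now +1
(11/7) = (4/7)   [reduce mod 7]
4 = 2^2·1; (2/7) = +1 since 7 mod 8 = 7, so (4/7) = (+1)^2·(1/7); sign now +1
(1/7) = 1; final value = sign = +1

1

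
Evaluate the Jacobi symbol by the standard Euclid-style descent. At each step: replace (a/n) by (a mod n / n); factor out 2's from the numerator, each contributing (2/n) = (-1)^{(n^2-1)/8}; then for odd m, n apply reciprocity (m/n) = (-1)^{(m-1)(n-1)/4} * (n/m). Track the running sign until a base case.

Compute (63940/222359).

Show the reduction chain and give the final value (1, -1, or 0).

63940 = 2^2·15985; (2/222359) = +1 since 222359 mod 8 = 7, so (63940/222359) = (+1)^2·(15985/222359); sign now +1
reciprocity: (15985/222359) = +1·(222359/15985) since 15985 mod 4 = 1, 222359 mod 4 = 3; sign now +1
(222359/15985) = (14554/15985)   [reduce mod 15985]
14554 = 2^1·7277; (2/15985) = +1 since 15985 mod 8 = 1, so (14554/15985) = (+1)^1·(7277/15985); sign now +1
reciprocity: (7277/15985) = +1·(15985/7277) since 7277 mod 4 = 1, 15985 mod 4 = 1; sign now +1
(15985/7277) = (1431/7277)   [reduce mod 7277]
reciprocity: (1431/7277) = +1·(7277/1431) since 1431 mod 4 = 3, 7277 mod 4 = 1; sign now +1
(7277/1431) = (122/1431)   [reduce mod 1431]
122 = 2^1·61; (2/1431) = +1 since 1431 mod 8 = 7, so (122/1431) = (+1)^1·(61/1431); sign now +1
reciprocity: (61/1431) = +1·(1431/61) since 61 mod 4 = 1, 1431 mod 4 = 3; sign now +1
(1431/61) = (28/61)   [reduce mod 61]
28 = 2^2·7; (2/61) = -1 since 61 mod 8 = 5, so (28/61) = (-1)^2·(7/61); sign now +1
reciprocity: (7/61) = +1·(61/7) since 7 mod 4 = 3, 61 mod 4 = 1; sign now +1
(61/7) = (5/7)   [reduce mod 7]
reciprocity: (5/7) = +1·(7/5) since 5 mod 4 = 1, 7 mod 4 = 3; sign now +1
(7/5) = (2/5)   [reduce mod 5]
2 = 2^1·1; (2/5) = -1 since 5 mod 8 = 5, so (2/5) = (-1)^1·(1/5); sign now -1
(1/5) = 1; final value = sign = -1

-1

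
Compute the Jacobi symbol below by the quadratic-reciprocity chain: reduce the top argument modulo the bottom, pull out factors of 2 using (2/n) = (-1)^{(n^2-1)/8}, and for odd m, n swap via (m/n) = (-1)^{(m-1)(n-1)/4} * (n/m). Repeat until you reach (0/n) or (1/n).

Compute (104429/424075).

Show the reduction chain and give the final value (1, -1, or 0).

flip (104429/424075) -> (424075/104429): both odd, 104429 mod 4 = 1, 424075 mod 4 = 3, so the flip contributes +1; sign now +1
(424075/104429): 424075 mod 104429 = 6359, so (424075/104429) = (6359/104429)
flip (6359/104429) -> (104429/6359): both odd, 6359 mod 4 = 3, 104429 mod 4 = 1, so the flip contributes +1; sign now +1
(104429/6359): 104429 mod 6359 = 2685, so (104429/6359) = (2685/6359)
flip (2685/6359) -> (6359/2685): both odd, 2685 mod 4 = 1, 6359 mod 4 = 3, so the flip contributes +1; sign now +1
(6359/2685): 6359 mod 2685 = 989, so (6359/2685) = (989/2685)
flip (989/2685) -> (2685/989): both odd, 989 mod 4 = 1, 2685 mod 4 = 1, so the flip contributes +1; sign now +1
(2685/989): 2685 mod 989 = 707, so (2685/989) = (707/989)
flip (707/989) -> (989/707): both odd, 707 mod 4 = 3, 989 mod 4 = 1, so the flip contributes +1; sign now +1
(989/707): 989 mod 707 = 282, so (989/707) = (282/707)
factor out 2^1: 282 = 2^1·141; with 707 mod 8 = 3, (2/707) = -1; sign now -1; continue with (141/707)
flip (141/707) -> (707/141): both odd, 141 mod 4 = 1, 707 mod 4 = 3, so the flip contributes +1; sign now -1
(707/141): 707 mod 141 = 2, so (707/141) = (2/141)
factor out 2^1: 2 = 2^1·1; with 141 mod 8 = 5, (2/141) = -1; sign now +1; continue with (1/141)
reached (1/141) = 1, so the symbol is +1

1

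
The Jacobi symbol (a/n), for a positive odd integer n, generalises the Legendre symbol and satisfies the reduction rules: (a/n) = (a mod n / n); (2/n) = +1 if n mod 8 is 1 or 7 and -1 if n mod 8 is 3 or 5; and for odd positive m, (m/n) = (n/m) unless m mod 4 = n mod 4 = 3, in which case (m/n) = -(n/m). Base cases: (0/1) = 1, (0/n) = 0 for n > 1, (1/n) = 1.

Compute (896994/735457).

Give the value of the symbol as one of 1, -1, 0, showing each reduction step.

(896994/735457) = (161537/735457)   [reduce mod 735457]
reciprocity: (161537/735457) = +1·(735457/161537) since 161537 mod 4 = 1, 735457 mod 4 = 1; sign now +1
(735457/161537) = (89309/161537)   [reduce mod 161537]
reciprocity: (89309/161537) = +1·(161537/89309) since 89309 mod 4 = 1, 161537 mod 4 = 1; sign now +1
(161537/89309) = (72228/89309)   [reduce mod 89309]
72228 = 2^2·18057; (2/89309) = -1 since 89309 mod 8 = 5, so (72228/89309) = (-1)^2·(18057/89309); sign now +1
reciprocity: (18057/89309) = +1·(89309/18057) since 18057 mod 4 = 1, 89309 mod 4 = 1; sign now +1
(89309/18057) = (17081/18057)   [reduce mod 18057]
reciprocity: (17081/18057) = +1·(18057/17081) since 17081 mod 4 = 1, 18057 mod 4 = 1; sign now +1
(18057/17081) = (976/17081)   [reduce mod 17081]
976 = 2^4·61; (2/17081) = +1 since 17081 mod 8 = 1, so (976/17081) = (+1)^4·(61/17081); sign now +1
reciprocity: (61/17081) = +1·(17081/61) since 61 mod 4 = 1, 17081 mod 4 = 1; sign now +1
(17081/61) = (1/61)   [reduce mod 61]
(1/61) = 1; final value = sign = +1

1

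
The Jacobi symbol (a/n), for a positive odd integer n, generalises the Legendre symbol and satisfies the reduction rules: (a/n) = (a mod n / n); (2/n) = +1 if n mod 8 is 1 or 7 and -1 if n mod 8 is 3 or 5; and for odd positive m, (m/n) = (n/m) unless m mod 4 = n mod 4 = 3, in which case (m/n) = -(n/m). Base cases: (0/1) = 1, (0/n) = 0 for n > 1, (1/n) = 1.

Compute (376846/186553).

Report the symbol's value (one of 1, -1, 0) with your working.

1

(376846/186553) = (3740/186553)   [reduce mod 186553]
3740 = 2^2·935; (2/186553) = +1 since 186553 mod 8 = 1, so (3740/186553) = (+1)^2·(935/186553); sign now +1
reciprocity: (935/186553) = +1·(186553/935) since 935 mod 4 = 3, 186553 mod 4 = 1; sign now +1
(186553/935) = (488/935)   [reduce mod 935]
488 = 2^3·61; (2/935) = +1 since 935 mod 8 = 7, so (488/935) = (+1)^3·(61/935); sign now +1
reciprocity: (61/935) = +1·(935/61) since 61 mod 4 = 1, 935 mod 4 = 3; sign now +1
(935/61) = (20/61)   [reduce mod 61]
20 = 2^2·5; (2/61) = -1 since 61 mod 8 = 5, so (20/61) = (-1)^2·(5/61); sign now +1
reciprocity: (5/61) = +1·(61/5) since 5 mod 4 = 1, 61 mod 4 = 1; sign now +1
(61/5) = (1/5)   [reduce mod 5]
(1/5) = 1; final value = sign = +1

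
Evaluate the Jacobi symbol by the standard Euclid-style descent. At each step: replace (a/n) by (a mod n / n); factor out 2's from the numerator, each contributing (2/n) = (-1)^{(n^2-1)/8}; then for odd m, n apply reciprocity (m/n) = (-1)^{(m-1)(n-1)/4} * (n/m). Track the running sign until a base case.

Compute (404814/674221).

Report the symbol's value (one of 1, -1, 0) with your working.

0

factor out 2^1: 404814 = 2^1·202407; with 674221 mod 8 = 5, (2/674221) = -1; sign now -1; continue with (202407/674221)
flip (202407/674221) -> (674221/202407): both odd, 202407 mod 4 = 3, 674221 mod 4 = 1, so the flip contributes +1; sign now -1
(674221/202407): 674221 mod 202407 = 67000, so (674221/202407) = (67000/202407)
factor out 2^3: 67000 = 2^3·8375; with 202407 mod 8 = 7, (2/202407) = +1; sign now -1; continue with (8375/202407)
flip (8375/202407) -> (202407/8375): both odd, 8375 mod 4 = 3, 202407 mod 4 = 3, so the flip contributes -1; sign now +1
(202407/8375): 202407 mod 8375 = 1407, so (202407/8375) = (1407/8375)
flip (1407/8375) -> (8375/1407): both odd, 1407 mod 4 = 3, 8375 mod 4 = 3, so the flip contributes -1; sign now -1
(8375/1407): 8375 mod 1407 = 1340, so (8375/1407) = (1340/1407)
factor out 2^2: 1340 = 2^2·335; with 1407 mod 8 = 7, (2/1407) = +1; sign now -1; continue with (335/1407)
flip (335/1407) -> (1407/335): both odd, 335 mod 4 = 3, 1407 mod 4 = 3, so the flip contributes -1; sign now +1
(1407/335): 1407 mod 335 = 67, so (1407/335) = (67/335)
flip (67/335) -> (335/67): both odd, 67 mod 4 = 3, 335 mod 4 = 3, so the flip contributes -1; sign now -1
(335/67): 335 mod 67 = 0, so (335/67) = (0/67)
reached (0/67); gcd(a, n) > 1, so (0/67) = 0 and the symbol is 0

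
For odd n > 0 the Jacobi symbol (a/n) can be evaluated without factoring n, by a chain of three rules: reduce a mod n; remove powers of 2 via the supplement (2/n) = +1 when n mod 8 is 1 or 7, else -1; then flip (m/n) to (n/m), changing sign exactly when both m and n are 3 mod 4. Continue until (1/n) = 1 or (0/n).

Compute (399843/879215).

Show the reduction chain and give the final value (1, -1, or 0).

1

flip (399843/879215) -> (879215/399843): both odd, 399843 mod 4 = 3, 879215 mod 4 = 3, so the flip contributes -1; sign now -1
(879215/399843): 879215 mod 399843 = 79529, so (879215/399843) = (79529/399843)
flip (79529/399843) -> (399843/79529): both odd, 79529 mod 4 = 1, 399843 mod 4 = 3, so the flip contributes +1; sign now -1
(399843/79529): 399843 mod 79529 = 2198, so (399843/79529) = (2198/79529)
factor out 2^1: 2198 = 2^1·1099; with 79529 mod 8 = 1, (2/79529) = +1; sign now -1; continue with (1099/79529)
flip (1099/79529) -> (79529/1099): both odd, 1099 mod 4 = 3, 79529 mod 4 = 1, so the flip contributes +1; sign now -1
(79529/1099): 79529 mod 1099 = 401, so (79529/1099) = (401/1099)
flip (401/1099) -> (1099/401): both odd, 401 mod 4 = 1, 1099 mod 4 = 3, so the flip contributes +1; sign now -1
(1099/401): 1099 mod 401 = 297, so (1099/401) = (297/401)
flip (297/401) -> (401/297): both odd, 297 mod 4 = 1, 401 mod 4 = 1, so the flip contributes +1; sign now -1
(401/297): 401 mod 297 = 104, so (401/297) = (104/297)
factor out 2^3: 104 = 2^3·13; with 297 mod 8 = 1, (2/297) = +1; sign now -1; continue with (13/297)
flip (13/297) -> (297/13): both odd, 13 mod 4 = 1, 297 mod 4 = 1, so the flip contributes +1; sign now -1
(297/13): 297 mod 13 = 11, so (297/13) = (11/13)
flip (11/13) -> (13/11): both odd, 11 mod 4 = 3, 13 mod 4 = 1, so the flip contributes +1; sign now -1
(13/11): 13 mod 11 = 2, so (13/11) = (2/11)
factor out 2^1: 2 = 2^1·1; with 11 mod 8 = 3, (2/11) = -1; sign now +1; continue with (1/11)
reached (1/11) = 1, so the symbol is +1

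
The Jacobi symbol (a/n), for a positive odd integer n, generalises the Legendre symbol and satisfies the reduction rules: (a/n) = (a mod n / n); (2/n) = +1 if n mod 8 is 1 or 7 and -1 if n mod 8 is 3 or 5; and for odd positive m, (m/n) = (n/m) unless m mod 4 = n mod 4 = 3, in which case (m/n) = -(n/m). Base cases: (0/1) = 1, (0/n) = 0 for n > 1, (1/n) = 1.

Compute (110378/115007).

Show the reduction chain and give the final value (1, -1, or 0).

1

factor out 2^1: 110378 = 2^1·55189; with 115007 mod 8 = 7, (2/115007) = +1; sign now +1; continue with (55189/115007)
flip (55189/115007) -> (115007/55189): both odd, 55189 mod 4 = 1, 115007 mod 4 = 3, so the flip contributes +1; sign now +1
(115007/55189): 115007 mod 55189 = 4629, so (115007/55189) = (4629/55189)
flip (4629/55189) -> (55189/4629): both odd, 4629 mod 4 = 1, 55189 mod 4 = 1, so the flip contributes +1; sign now +1
(55189/4629): 55189 mod 4629 = 4270, so (55189/4629) = (4270/4629)
factor out 2^1: 4270 = 2^1·2135; with 4629 mod 8 = 5, (2/4629) = -1; sign now -1; continue with (2135/4629)
flip (2135/4629) -> (4629/2135): both odd, 2135 mod 4 = 3, 4629 mod 4 = 1, so the flip contributes +1; sign now -1
(4629/2135): 4629 mod 2135 = 359, so (4629/2135) = (359/2135)
flip (359/2135) -> (2135/359): both odd, 359 mod 4 = 3, 2135 mod 4 = 3, so the flip contributes -1; sign now +1
(2135/359): 2135 mod 359 = 340, so (2135/359) = (340/359)
factor out 2^2: 340 = 2^2·85; with 359 mod 8 = 7, (2/359) = +1; sign now +1; continue with (85/359)
flip (85/359) -> (359/85): both odd, 85 mod 4 = 1, 359 mod 4 = 3, so the flip contributes +1; sign now +1
(359/85): 359 mod 85 = 19, so (359/85) = (19/85)
flip (19/85) -> (85/19): both odd, 19 mod 4 = 3, 85 mod 4 = 1, so the flip contributes +1; sign now +1
(85/19): 85 mod 19 = 9, so (85/19) = (9/19)
flip (9/19) -> (19/9): both odd, 9 mod 4 = 1, 19 mod 4 = 3, so the flip contributes +1; sign now +1
(19/9): 19 mod 9 = 1, so (19/9) = (1/9)
reached (1/9) = 1, so the symbol is +1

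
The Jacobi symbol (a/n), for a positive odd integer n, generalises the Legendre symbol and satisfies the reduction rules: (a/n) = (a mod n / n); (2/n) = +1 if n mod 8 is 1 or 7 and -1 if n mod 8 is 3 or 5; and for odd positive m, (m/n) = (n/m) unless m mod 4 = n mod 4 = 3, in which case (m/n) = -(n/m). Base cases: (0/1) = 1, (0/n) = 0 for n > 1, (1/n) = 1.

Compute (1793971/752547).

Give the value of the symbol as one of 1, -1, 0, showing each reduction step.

-1

(1793971/752547) = (288877/752547)   [reduce mod 752547]
reciprocity: (288877/752547) = +1·(752547/288877) since 288877 mod 4 = 1, 752547 mod 4 = 3; sign now +1
(752547/288877) = (174793/288877)   [reduce mod 288877]
reciprocity: (174793/288877) = +1·(288877/174793) since 174793 mod 4 = 1, 288877 mod 4 = 1; sign now +1
(288877/174793) = (114084/174793)   [reduce mod 174793]
114084 = 2^2·28521; (2/174793) = +1 since 174793 mod 8 = 1, so (114084/174793) = (+1)^2·(28521/174793); sign now +1
reciprocity: (28521/174793) = +1·(174793/28521) since 28521 mod 4 = 1, 174793 mod 4 = 1; sign now +1
(174793/28521) = (3667/28521)   [reduce mod 28521]
reciprocity: (3667/28521) = +1·(28521/3667) since 3667 mod 4 = 3, 28521 mod 4 = 1; sign now +1
(28521/3667) = (2852/3667)   [reduce mod 3667]
2852 = 2^2·713; (2/3667) = -1 since 3667 mod 8 = 3, so (2852/3667) = (-1)^2·(713/3667); sign now +1
reciprocity: (713/3667) = +1·(3667/713) since 713 mod 4 = 1, 3667 mod 4 = 3; sign now +1
(3667/713) = (102/713)   [reduce mod 713]
102 = 2^1·51; (2/713) = +1 since 713 mod 8 = 1, so (102/713) = (+1)^1·(51/713); sign now +1
reciprocity: (51/713) = +1·(713/51) since 51 mod 4 = 3, 713 mod 4 = 1; sign now +1
(713/51) = (50/51)   [reduce mod 51]
50 = 2^1·25; (2/51) = -1 since 51 mod 8 = 3, so (50/51) = (-1)^1·(25/51); sign now -1
reciprocity: (25/51) = +1·(51/25) since 25 mod 4 = 1, 51 mod 4 = 3; sign now -1
(51/25) = (1/25)   [reduce mod 25]
(1/25) = 1; final value = sign = -1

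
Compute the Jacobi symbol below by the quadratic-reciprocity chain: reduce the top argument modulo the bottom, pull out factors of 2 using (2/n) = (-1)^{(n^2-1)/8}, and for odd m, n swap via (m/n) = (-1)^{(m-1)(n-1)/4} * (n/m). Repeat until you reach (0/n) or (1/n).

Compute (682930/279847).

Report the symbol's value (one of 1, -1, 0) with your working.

1

(682930/279847) = (123236/279847)   [reduce mod 279847]
123236 = 2^2·30809; (2/279847) = +1 since 279847 mod 8 = 7, so (123236/279847) = (+1)^2·(30809/279847); sign now +1
reciprocity: (30809/279847) = +1·(279847/30809) since 30809 mod 4 = 1, 279847 mod 4 = 3; sign now +1
(279847/30809) = (2566/30809)   [reduce mod 30809]
2566 = 2^1·1283; (2/30809) = +1 since 30809 mod 8 = 1, so (2566/30809) = (+1)^1·(1283/30809); sign now +1
reciprocity: (1283/30809) = +1·(30809/1283) since 1283 mod 4 = 3, 30809 mod 4 = 1; sign now +1
(30809/1283) = (17/1283)   [reduce mod 1283]
reciprocity: (17/1283) = +1·(1283/17) since 17 mod 4 = 1, 1283 mod 4 = 3; sign now +1
(1283/17) = (8/17)   [reduce mod 17]
8 = 2^3·1; (2/17) = +1 since 17 mod 8 = 1, so (8/17) = (+1)^3·(1/17); sign now +1
(1/17) = 1; final value = sign = +1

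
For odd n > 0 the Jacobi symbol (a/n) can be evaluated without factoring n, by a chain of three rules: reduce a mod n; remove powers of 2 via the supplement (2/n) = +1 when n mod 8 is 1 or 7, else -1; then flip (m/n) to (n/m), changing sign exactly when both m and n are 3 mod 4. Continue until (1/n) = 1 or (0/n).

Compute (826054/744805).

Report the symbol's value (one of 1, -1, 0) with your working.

(826054/744805): 826054 mod 744805 = 81249, so (826054/744805) = (81249/744805)
flip (81249/744805) -> (744805/81249): both odd, 81249 mod 4 = 1, 744805 mod 4 = 1, so the flip contributes +1; sign now +1
(744805/81249): 744805 mod 81249 = 13564, so (744805/81249) = (13564/81249)
factor out 2^2: 13564 = 2^2·3391; with 81249 mod 8 = 1, (2/81249) = +1; sign now +1; continue with (3391/81249)
flip (3391/81249) -> (81249/3391): both odd, 3391 mod 4 = 3, 81249 mod 4 = 1, so the flip contributes +1; sign now +1
(81249/3391): 81249 mod 3391 = 3256, so (81249/3391) = (3256/3391)
factor out 2^3: 3256 = 2^3·407; with 3391 mod 8 = 7, (2/3391) = +1; sign now +1; continue with (407/3391)
flip (407/3391) -> (3391/407): both odd, 407 mod 4 = 3, 3391 mod 4 = 3, so the flip contributes -1; sign now -1
(3391/407): 3391 mod 407 = 135, so (3391/407) = (135/407)
flip (135/407) -> (407/135): both odd, 135 mod 4 = 3, 407 mod 4 = 3, so the flip contributes -1; sign now +1
(407/135): 407 mod 135 = 2, so (407/135) = (2/135)
factor out 2^1: 2 = 2^1·1; with 135 mod 8 = 7, (2/135) = +1; sign now +1; continue with (1/135)
reached (1/135) = 1, so the symbol is +1

1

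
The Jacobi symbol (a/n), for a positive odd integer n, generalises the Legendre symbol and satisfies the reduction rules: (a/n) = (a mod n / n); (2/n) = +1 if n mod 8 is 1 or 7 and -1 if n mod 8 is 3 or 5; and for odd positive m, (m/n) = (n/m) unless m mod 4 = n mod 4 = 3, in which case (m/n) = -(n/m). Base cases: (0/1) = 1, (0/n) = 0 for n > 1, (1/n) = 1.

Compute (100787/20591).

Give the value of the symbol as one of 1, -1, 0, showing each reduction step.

(100787/20591) = (18423/20591)   [reduce mod 20591]
reciprocity: (18423/20591) = -1·(20591/18423) since 18423 mod 4 = 3, 20591 mod 4 = 3; sign now -1
(20591/18423) = (2168/18423)   [reduce mod 18423]
2168 = 2^3·271; (2/18423) = +1 since 18423 mod 8 = 7, so (2168/18423) = (+1)^3·(271/18423); sign now -1
reciprocity: (271/18423) = -1·(18423/271) since 271 mod 4 = 3, 18423 mod 4 = 3; sign now +1
(18423/271) = (266/271)   [reduce mod 271]
266 = 2^1·133; (2/271) = +1 since 271 mod 8 = 7, so (266/271) = (+1)^1·(133/271); sign now +1
reciprocity: (133/271) = +1·(271/133) since 133 mod 4 = 1, 271 mod 4 = 3; sign now +1
(271/133) = (5/133)   [reduce mod 133]
reciprocity: (5/133) = +1·(133/5) since 5 mod 4 = 1, 133 mod 4 = 1; sign now +1
(133/5) = (3/5)   [reduce mod 5]
reciprocity: (3/5) = +1·(5/3) since 3 mod 4 = 3, 5 mod 4 = 1; sign now +1
(5/3) = (2/3)   [reduce mod 3]
2 = 2^1·1; (2/3) = -1 since 3 mod 8 = 3, so (2/3) = (-1)^1·(1/3); sign now -1
(1/3) = 1; final value = sign = -1

-1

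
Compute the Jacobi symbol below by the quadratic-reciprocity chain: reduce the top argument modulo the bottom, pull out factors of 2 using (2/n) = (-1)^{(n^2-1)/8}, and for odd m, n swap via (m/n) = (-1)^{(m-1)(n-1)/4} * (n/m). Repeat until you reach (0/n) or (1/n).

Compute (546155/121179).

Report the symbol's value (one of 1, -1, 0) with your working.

1

(546155/121179): 546155 mod 121179 = 61439, so (546155/121179) = (61439/121179)
flip (61439/121179) -> (121179/61439): both odd, 61439 mod 4 = 3, 121179 mod 4 = 3, so the flip contributes -1; sign now -1
(121179/61439): 121179 mod 61439 = 59740, so (121179/61439) = (59740/61439)
factor out 2^2: 59740 = 2^2·14935; with 61439 mod 8 = 7, (2/61439) = +1; sign now -1; continue with (14935/61439)
flip (14935/61439) -> (61439/14935): both odd, 14935 mod 4 = 3, 61439 mod 4 = 3, so the flip contributes -1; sign now +1
(61439/14935): 61439 mod 14935 = 1699, so (61439/14935) = (1699/14935)
flip (1699/14935) -> (14935/1699): both odd, 1699 mod 4 = 3, 14935 mod 4 = 3, so the flip contributes -1; sign now -1
(14935/1699): 14935 mod 1699 = 1343, so (14935/1699) = (1343/1699)
flip (1343/1699) -> (1699/1343): both odd, 1343 mod 4 = 3, 1699 mod 4 = 3, so the flip contributes -1; sign now +1
(1699/1343): 1699 mod 1343 = 356, so (1699/1343) = (356/1343)
factor out 2^2: 356 = 2^2·89; with 1343 mod 8 = 7, (2/1343) = +1; sign now +1; continue with (89/1343)
flip (89/1343) -> (1343/89): both odd, 89 mod 4 = 1, 1343 mod 4 = 3, so the flip contributes +1; sign now +1
(1343/89): 1343 mod 89 = 8, so (1343/89) = (8/89)
factor out 2^3: 8 = 2^3·1; with 89 mod 8 = 1, (2/89) = +1; sign now +1; continue with (1/89)
reached (1/89) = 1, so the symbol is +1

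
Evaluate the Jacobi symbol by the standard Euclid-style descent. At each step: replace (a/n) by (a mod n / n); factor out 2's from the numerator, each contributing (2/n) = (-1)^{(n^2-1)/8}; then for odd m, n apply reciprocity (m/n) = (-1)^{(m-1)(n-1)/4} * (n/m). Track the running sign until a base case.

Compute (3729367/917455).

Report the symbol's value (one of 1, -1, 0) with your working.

-1

(3729367/917455): 3729367 mod 917455 = 59547, so (3729367/917455) = (59547/917455)
flip (59547/917455) -> (917455/59547): both odd, 59547 mod 4 = 3, 917455 mod 4 = 3, so the flip contributes -1; sign now -1
(917455/59547): 917455 mod 59547 = 24250, so (917455/59547) = (24250/59547)
factor out 2^1: 24250 = 2^1·12125; with 59547 mod 8 = 3, (2/59547) = -1; sign now +1; continue with (12125/59547)
flip (12125/59547) -> (59547/12125): both odd, 12125 mod 4 = 1, 59547 mod 4 = 3, so the flip contributes +1; sign now +1
(59547/12125): 59547 mod 12125 = 11047, so (59547/12125) = (11047/12125)
flip (11047/12125) -> (12125/11047): both odd, 11047 mod 4 = 3, 12125 mod 4 = 1, so the flip contributes +1; sign now +1
(12125/11047): 12125 mod 11047 = 1078, so (12125/11047) = (1078/11047)
factor out 2^1: 1078 = 2^1·539; with 11047 mod 8 = 7, (2/11047) = +1; sign now +1; continue with (539/11047)
flip (539/11047) -> (11047/539): both odd, 539 mod 4 = 3, 11047 mod 4 = 3, so the flip contributes -1; sign now -1
(11047/539): 11047 mod 539 = 267, so (11047/539) = (267/539)
flip (267/539) -> (539/267): both odd, 267 mod 4 = 3, 539 mod 4 = 3, so the flip contributes -1; sign now +1
(539/267): 539 mod 267 = 5, so (539/267) = (5/267)
flip (5/267) -> (267/5): both odd, 5 mod 4 = 1, 267 mod 4 = 3, so the flip contributes +1; sign now +1
(267/5): 267 mod 5 = 2, so (267/5) = (2/5)
factor out 2^1: 2 = 2^1·1; with 5 mod 8 = 5, (2/5) = -1; sign now -1; continue with (1/5)
reached (1/5) = 1, so the symbol is -1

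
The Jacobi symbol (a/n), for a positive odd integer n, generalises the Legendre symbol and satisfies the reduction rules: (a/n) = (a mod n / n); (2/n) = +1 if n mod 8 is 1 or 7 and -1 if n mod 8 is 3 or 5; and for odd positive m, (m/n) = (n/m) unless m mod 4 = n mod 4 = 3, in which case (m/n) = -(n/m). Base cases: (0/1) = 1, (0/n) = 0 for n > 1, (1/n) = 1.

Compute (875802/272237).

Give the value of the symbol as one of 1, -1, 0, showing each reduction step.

-1

(875802/272237): 875802 mod 272237 = 59091, so (875802/272237) = (59091/272237)
flip (59091/272237) -> (272237/59091): both odd, 59091 mod 4 = 3, 272237 mod 4 = 1, so the flip contributes +1; sign now +1
(272237/59091): 272237 mod 59091 = 35873, so (272237/59091) = (35873/59091)
flip (35873/59091) -> (59091/35873): both odd, 35873 mod 4 = 1, 59091 mod 4 = 3, so the flip contributes +1; sign now +1
(59091/35873): 59091 mod 35873 = 23218, so (59091/35873) = (23218/35873)
factor out 2^1: 23218 = 2^1·11609; with 35873 mod 8 = 1, (2/35873) = +1; sign now +1; continue with (11609/35873)
flip (11609/35873) -> (35873/11609): both odd, 11609 mod 4 = 1, 35873 mod 4 = 1, so the flip contributes +1; sign now +1
(35873/11609): 35873 mod 11609 = 1046, so (35873/11609) = (1046/11609)
factor out 2^1: 1046 = 2^1·523; with 11609 mod 8 = 1, (2/11609) = +1; sign now +1; continue with (523/11609)
flip (523/11609) -> (11609/523): both odd, 523 mod 4 = 3, 11609 mod 4 = 1, so the flip contributes +1; sign now +1
(11609/523): 11609 mod 523 = 103, so (11609/523) = (103/523)
flip (103/523) -> (523/103): both odd, 103 mod 4 = 3, 523 mod 4 = 3, so the flip contributes -1; sign now -1
(523/103): 523 mod 103 = 8, so (523/103) = (8/103)
factor out 2^3: 8 = 2^3·1; with 103 mod 8 = 7, (2/103) = +1; sign now -1; continue with (1/103)
reached (1/103) = 1, so the symbol is -1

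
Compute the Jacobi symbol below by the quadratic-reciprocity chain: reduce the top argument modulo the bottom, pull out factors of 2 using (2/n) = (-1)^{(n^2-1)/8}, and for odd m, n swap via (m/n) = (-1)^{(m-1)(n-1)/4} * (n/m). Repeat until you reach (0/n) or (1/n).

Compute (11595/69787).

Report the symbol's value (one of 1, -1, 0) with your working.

1

flip (11595/69787) -> (69787/11595): both odd, 11595 mod 4 = 3, 69787 mod 4 = 3, so the flip contributes -1; sign now -1
(69787/11595): 69787 mod 11595 = 217, so (69787/11595) = (217/11595)
flip (217/11595) -> (11595/217): both odd, 217 mod 4 = 1, 11595 mod 4 = 3, so the flip contributes +1; sign now -1
(11595/217): 11595 mod 217 = 94, so (11595/217) = (94/217)
factor out 2^1: 94 = 2^1·47; with 217 mod 8 = 1, (2/217) = +1; sign now -1; continue with (47/217)
flip (47/217) -> (217/47): both odd, 47 mod 4 = 3, 217 mod 4 = 1, so the flip contributes +1; sign now -1
(217/47): 217 mod 47 = 29, so (217/47) = (29/47)
flip (29/47) -> (47/29): both odd, 29 mod 4 = 1, 47 mod 4 = 3, so the flip contributes +1; sign now -1
(47/29): 47 mod 29 = 18, so (47/29) = (18/29)
factor out 2^1: 18 = 2^1·9; with 29 mod 8 = 5, (2/29) = -1; sign now +1; continue with (9/29)
flip (9/29) -> (29/9): both odd, 9 mod 4 = 1, 29 mod 4 = 1, so the flip contributes +1; sign now +1
(29/9): 29 mod 9 = 2, so (29/9) = (2/9)
factor out 2^1: 2 = 2^1·1; with 9 mod 8 = 1, (2/9) = +1; sign now +1; continue with (1/9)
reached (1/9) = 1, so the symbol is +1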